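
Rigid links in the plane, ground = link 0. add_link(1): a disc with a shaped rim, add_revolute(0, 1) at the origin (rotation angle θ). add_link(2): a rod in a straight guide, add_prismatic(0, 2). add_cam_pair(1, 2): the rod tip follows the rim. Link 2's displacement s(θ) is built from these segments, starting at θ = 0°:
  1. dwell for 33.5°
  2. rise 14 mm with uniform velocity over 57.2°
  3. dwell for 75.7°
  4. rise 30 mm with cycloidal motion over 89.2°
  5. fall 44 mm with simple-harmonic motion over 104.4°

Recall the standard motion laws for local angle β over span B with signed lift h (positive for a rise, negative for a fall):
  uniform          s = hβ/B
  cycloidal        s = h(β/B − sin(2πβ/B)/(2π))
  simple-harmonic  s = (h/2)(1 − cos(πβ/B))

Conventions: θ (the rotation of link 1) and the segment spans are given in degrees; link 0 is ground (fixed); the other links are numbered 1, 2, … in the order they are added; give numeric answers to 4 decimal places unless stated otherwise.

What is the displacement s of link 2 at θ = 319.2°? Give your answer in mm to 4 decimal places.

segment 1 (0° to 33.5°, dwell): s unchanged at 0.0000
segment 2 (33.5° to 90.7°, uniform, h = 14) is passed completely: s = 0.0000 + (14) = 14.0000
segment 3 (90.7° to 166.4°, dwell): s unchanged at 14.0000
segment 4 (166.4° to 255.6°, cycloidal, h = 30) is passed completely: s = 14.0000 + (30) = 44.0000
θ = 319.2° falls in segment 5 (255.6° to 360°, simple-harmonic, h = -44): β = 319.2 − 255.6 = 63.6°, B = 104.4°; Δs = -44/2·(1 − cos(π·0.6092)) = -29.3999; s = 44.0000 − 29.3999 = 14.6001

14.6001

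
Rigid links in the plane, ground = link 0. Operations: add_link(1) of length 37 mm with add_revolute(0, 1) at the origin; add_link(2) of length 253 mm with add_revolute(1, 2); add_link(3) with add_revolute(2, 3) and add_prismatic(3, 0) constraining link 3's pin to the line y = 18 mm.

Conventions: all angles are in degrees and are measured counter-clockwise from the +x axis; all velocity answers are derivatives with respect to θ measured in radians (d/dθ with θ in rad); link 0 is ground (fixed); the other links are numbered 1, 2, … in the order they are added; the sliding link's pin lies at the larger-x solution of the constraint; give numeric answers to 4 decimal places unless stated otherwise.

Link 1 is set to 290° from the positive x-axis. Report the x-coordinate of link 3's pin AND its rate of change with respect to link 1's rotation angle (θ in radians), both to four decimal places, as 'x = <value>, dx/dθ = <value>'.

geometry: r = 37 mm, L = 253 mm, e = 18 mm
crank pin P = (r cos θ, r sin θ) = (12.654745, -34.768627)
h = r sin θ − e = -34.768627 − 18 = -52.768627
x = r cos θ + √(L² − h²) = 12.654745 + 247.435794 = 260.090539
dx/dθ = −r sin θ − h·r cos θ/√(L² − h²) (θ in radians; h = -52.768627) = 37.467402

x = 260.0905, dx/dθ = 37.4674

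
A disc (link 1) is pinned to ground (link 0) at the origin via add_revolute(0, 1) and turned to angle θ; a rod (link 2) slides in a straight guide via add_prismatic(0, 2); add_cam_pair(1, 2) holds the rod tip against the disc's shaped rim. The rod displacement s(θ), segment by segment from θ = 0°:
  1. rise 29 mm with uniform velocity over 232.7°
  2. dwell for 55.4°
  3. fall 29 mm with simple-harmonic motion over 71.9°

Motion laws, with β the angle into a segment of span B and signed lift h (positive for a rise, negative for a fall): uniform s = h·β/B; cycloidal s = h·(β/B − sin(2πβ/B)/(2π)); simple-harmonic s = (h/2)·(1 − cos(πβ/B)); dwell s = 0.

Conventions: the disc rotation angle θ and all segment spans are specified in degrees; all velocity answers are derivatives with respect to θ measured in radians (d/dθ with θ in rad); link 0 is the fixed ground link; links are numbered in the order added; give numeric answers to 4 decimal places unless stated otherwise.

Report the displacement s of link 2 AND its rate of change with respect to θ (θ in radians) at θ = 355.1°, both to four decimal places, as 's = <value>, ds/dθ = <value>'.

segment 1 (0° to 232.7°, uniform, h = 29) is passed completely: s = 0.0000 + (29) = 29.0000
segment 2 (232.7° to 288.1°, dwell): s unchanged at 29.0000
θ = 355.1° falls in segment 3 (288.1° to 360°, simple-harmonic, h = -29): β = 355.1 − 288.1 = 67°, B = 71.9°; Δs = -29/2·(1 − cos(π·0.9318)) = -28.6689; s = 29.0000 − 28.6689 = 0.3311
velocity in seg [288.1°–360°] (simple-harmonic), θ in radians: β = 67° = 1.1694 rad, B = 71.9° = 1.2549 rad; ds/dθ = (πh/(2B)) sin(πβ/B) = (π·(-29)/(2·1.2549)) sin(π·0.9318) = -7.712686 mm/rad

s = 0.3311, ds/dθ = -7.7127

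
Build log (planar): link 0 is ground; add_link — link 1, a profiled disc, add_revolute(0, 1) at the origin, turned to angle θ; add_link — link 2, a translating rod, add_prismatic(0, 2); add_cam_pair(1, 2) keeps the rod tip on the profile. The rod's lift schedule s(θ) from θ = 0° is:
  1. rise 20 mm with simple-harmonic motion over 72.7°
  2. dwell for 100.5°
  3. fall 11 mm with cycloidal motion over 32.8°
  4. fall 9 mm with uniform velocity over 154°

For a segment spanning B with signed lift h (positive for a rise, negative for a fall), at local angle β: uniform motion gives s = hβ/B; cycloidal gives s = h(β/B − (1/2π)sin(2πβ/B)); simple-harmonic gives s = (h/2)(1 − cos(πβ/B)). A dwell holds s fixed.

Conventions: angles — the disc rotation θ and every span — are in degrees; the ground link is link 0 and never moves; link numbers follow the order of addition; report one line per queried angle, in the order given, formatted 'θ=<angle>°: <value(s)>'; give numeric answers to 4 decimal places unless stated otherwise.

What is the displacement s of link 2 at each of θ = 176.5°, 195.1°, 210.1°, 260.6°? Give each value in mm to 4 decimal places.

seg 1 [0°–72.7°] simple-harmonic, h=20: full span → s += 20 → s = 20.0000
seg 2 [72.7°–173.2°] dwell: s stays 20.0000
seg 3 [173.2°–206°] cycloidal, h=-11: θ=176.5° here. β=3.3, B=32.8. -11·(0.1006 − sin(2π·0.1006)/(2π)) = -0.0723 → s = 19.9277
seg 3 [173.2°–206°] cycloidal, h=-11: θ=195.1° here. β=21.9, B=32.8. -11·(0.6677 − sin(2π·0.6677)/(2π)) = -8.8662 → s = 11.1338
seg 3 [173.2°–206°] cycloidal, h=-11: full span → s += -11 → s = 9.0000
seg 4 [206°–360°] uniform, h=-9: θ=210.1° here. β=4.1, B=154. -9·4.1/154 = -0.2396 → s = 8.7604
seg 4 [206°–360°] uniform, h=-9: θ=260.6° here. β=54.6, B=154. -9·54.6/154 = -3.1909 → s = 5.8091

θ=176.5°: 19.9277
θ=195.1°: 11.1338
θ=210.1°: 8.7604
θ=260.6°: 5.8091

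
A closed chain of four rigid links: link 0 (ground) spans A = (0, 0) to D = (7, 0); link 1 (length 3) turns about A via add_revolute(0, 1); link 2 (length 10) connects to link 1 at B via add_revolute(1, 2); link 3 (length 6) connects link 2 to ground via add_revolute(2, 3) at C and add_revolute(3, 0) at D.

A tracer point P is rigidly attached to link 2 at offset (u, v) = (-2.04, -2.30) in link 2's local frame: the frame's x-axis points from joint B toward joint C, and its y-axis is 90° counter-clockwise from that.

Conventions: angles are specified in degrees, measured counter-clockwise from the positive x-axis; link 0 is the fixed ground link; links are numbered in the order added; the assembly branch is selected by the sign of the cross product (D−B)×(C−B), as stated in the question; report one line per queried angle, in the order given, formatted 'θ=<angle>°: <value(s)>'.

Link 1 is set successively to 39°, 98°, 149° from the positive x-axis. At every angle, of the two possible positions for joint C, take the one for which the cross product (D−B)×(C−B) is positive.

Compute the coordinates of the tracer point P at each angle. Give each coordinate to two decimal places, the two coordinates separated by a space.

A=(0,0), D=(7.00,0)
θ=39°: B = A + 3.00·(cos39°, sin39°) = (2.3314, 1.8880)
θ=39°: |BD| = 5.0359
θ=39°: circle(B,10.00) ∩ circle(D,6.00): a=8.8724, h=4.6132
θ=39°:   candidates: C₊=(12.2862,2.8384) cross=23.231; C₋=(8.8272,-5.7150) cross=-23.231
θ=39°:   branch + wants cross > 0 → take C=(12.2862,2.8384) (cross=23.231)
θ=39°: ex = (C−B)/|BC| = (0.9955,0.0950); ey = (-0.0950,0.9955)
θ=39°: P = B + -2.04·ex + -2.30·ey = (0.5193,-0.5955)
θ=98°: B = A + 3.00·(cos98°, sin98°) = (-0.4175, 2.9708)
θ=98°: |BD| = 7.9903
θ=98°: circle(B,10.00) ∩ circle(D,6.00): a=8.0000, h=6.0000
θ=98°:   candidates: C₊=(9.2398,5.5663) cross=47.942; C₋=(4.7782,-5.5735) cross=-47.942
θ=98°:   branch + wants cross > 0 → take C=(9.2398,5.5663) (cross=47.942)
θ=98°: ex = (C−B)/|BC| = (0.9657,0.2595); ey = (-0.2595,0.9657)
θ=98°: P = B + -2.04·ex + -2.30·ey = (-1.7907,0.2201)
θ=149°: B = A + 3.00·(cos149°, sin149°) = (-2.5715, 1.5451)
θ=149°: |BD| = 9.6954
θ=149°: circle(B,10.00) ∩ circle(D,6.00): a=8.1482, h=5.7971
θ=149°:   candidates: C₊=(6.3965,5.9696) cross=56.205; C₋=(4.5487,-5.4764) cross=-56.205
θ=149°:   branch + wants cross > 0 → take C=(6.3965,5.9696) (cross=56.205)
θ=149°: ex = (C−B)/|BC| = (0.8968,0.4424); ey = (-0.4424,0.8968)
θ=149°: P = B + -2.04·ex + -2.30·ey = (-3.3833,-1.4201)

θ=39°: 0.52 -0.60
θ=98°: -1.79 0.22
θ=149°: -3.38 -1.42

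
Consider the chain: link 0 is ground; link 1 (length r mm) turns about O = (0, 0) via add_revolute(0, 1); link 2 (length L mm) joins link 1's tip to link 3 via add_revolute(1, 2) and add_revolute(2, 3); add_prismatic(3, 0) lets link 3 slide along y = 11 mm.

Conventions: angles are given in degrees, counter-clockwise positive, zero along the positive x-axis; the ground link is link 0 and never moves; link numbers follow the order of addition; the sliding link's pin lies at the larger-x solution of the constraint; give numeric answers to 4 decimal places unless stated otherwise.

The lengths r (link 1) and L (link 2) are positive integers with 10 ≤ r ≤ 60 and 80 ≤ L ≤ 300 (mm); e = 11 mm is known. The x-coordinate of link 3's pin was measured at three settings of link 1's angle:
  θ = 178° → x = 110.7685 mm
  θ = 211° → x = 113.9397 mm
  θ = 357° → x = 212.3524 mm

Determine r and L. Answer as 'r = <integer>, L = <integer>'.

constraint per measurement: (x − r cos θ)² + (r sin θ − e)² = L²
subtracting the θ₁ and θ₂ equations cancels the r² and L² terms:
r = (x₁² − x₂²) / (2[(x₁cos θ₁ + e sin θ₁) − (x₂cos θ₂ + e sin θ₂)]) = 50.9993 → r = 51
L² = (x₁ − r cos θ₁)² + (r sin θ₁ − e)² = 26244.0077 → L = 162.0000 → L = 162
check at θ₃=357°: x = 212.3524 (printed 212.3524) ✓

r = 51, L = 162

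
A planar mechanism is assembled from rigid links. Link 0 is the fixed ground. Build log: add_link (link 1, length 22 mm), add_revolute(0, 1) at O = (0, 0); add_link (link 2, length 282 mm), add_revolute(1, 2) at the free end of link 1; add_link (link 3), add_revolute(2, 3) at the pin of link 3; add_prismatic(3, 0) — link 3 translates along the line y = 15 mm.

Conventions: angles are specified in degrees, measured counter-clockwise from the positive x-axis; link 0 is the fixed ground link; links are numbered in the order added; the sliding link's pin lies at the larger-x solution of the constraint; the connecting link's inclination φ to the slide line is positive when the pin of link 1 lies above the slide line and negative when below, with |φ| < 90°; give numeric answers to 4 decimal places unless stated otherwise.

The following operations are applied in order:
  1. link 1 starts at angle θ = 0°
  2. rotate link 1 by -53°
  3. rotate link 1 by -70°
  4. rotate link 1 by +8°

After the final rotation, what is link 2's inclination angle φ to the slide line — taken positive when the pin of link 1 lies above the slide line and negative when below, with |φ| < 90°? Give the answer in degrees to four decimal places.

geometry: r = 22 mm, L = 282 mm, e = 15 mm; θ starts at 0°
rotate link 1 by -53°: θ ← 0° -53° = -53°
rotate link 1 by -70°: θ ← -53° -70° = -123°
rotate link 1 by +8°: θ ← -123° +8° = -115°
h = r sin θ − e = -19.938771 − 15 = -34.938771
sin φ = h / L = -34.938771 / 282 = -0.12389635
φ = arcsin(-0.12389635) = -7.117026°

-7.1170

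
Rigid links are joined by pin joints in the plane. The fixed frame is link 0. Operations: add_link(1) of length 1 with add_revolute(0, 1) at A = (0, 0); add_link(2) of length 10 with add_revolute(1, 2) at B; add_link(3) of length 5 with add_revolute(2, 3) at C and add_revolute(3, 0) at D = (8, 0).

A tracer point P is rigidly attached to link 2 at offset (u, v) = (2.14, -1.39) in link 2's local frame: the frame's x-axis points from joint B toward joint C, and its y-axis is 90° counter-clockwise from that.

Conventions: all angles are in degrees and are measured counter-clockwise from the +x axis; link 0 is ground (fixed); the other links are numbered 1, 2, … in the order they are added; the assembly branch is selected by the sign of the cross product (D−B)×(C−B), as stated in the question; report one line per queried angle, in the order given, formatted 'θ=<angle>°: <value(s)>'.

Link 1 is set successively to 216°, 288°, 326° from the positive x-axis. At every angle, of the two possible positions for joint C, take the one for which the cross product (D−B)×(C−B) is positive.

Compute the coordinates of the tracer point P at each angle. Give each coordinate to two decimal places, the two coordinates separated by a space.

A=(0,0), D=(8.00,0)
θ=216°: B = A + 1.00·(cos216°, sin216°) = (-0.8090, -0.5878)
θ=216°: |BD| = 8.8286
θ=216°: circle(B,10.00) ∩ circle(D,5.00): a=8.6619, h=4.9972
θ=216°:   candidates: C₊=(7.5009,4.9750) cross=44.118; C₋=(8.1663,-4.9972) cross=-44.118
θ=216°:   branch + wants cross > 0 → take C=(7.5009,4.9750) (cross=44.118)
θ=216°: ex = (C−B)/|BC| = (0.8310,0.5563); ey = (-0.5563,0.8310)
θ=216°: P = B + 2.14·ex + -1.39·ey = (1.7425,-0.5524)
θ=288°: B = A + 1.00·(cos288°, sin288°) = (0.3090, -0.9511)
θ=288°: |BD| = 7.7496
θ=288°: circle(B,10.00) ∩ circle(D,5.00): a=8.7138, h=4.9062
θ=288°:   candidates: C₊=(8.3548,4.9874) cross=38.021; C₋=(9.5590,-4.7507) cross=-38.021
θ=288°:   branch + wants cross > 0 → take C=(8.3548,4.9874) (cross=38.021)
θ=288°: ex = (C−B)/|BC| = (0.8046,0.5938); ey = (-0.5938,0.8046)
θ=288°: P = B + 2.14·ex + -1.39·ey = (2.8563,-0.7986)
θ=326°: B = A + 1.00·(cos326°, sin326°) = (0.8290, -0.5592)
θ=326°: |BD| = 7.1927
θ=326°: circle(B,10.00) ∩ circle(D,5.00): a=8.8100, h=4.7312
θ=326°:   candidates: C₊=(9.2445,4.8426) cross=34.030; C₋=(9.9802,-4.5912) cross=-34.030
θ=326°:   branch + wants cross > 0 → take C=(9.2445,4.8426) (cross=34.030)
θ=326°: ex = (C−B)/|BC| = (0.8415,0.5402); ey = (-0.5402,0.8415)
θ=326°: P = B + 2.14·ex + -1.39·ey = (3.3808,-0.5730)

θ=216°: 1.74 -0.55
θ=288°: 2.86 -0.80
θ=326°: 3.38 -0.57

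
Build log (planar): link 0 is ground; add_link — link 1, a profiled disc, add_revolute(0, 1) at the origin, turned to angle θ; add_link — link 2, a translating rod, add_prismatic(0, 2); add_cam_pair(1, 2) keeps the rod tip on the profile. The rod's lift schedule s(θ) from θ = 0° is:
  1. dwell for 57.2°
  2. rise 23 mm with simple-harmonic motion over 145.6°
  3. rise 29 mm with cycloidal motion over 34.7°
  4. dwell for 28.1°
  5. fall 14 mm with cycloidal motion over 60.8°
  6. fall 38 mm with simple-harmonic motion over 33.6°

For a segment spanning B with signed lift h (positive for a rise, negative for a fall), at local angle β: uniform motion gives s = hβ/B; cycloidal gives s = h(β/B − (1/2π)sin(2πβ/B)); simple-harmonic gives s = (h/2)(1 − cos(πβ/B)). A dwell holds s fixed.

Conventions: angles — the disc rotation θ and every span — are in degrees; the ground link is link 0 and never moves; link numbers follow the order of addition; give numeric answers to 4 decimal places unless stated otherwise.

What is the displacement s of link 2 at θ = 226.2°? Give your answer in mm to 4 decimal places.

seg 1 [0°–57.2°] dwell: s stays 0.0000
seg 2 [57.2°–202.8°] simple-harmonic, h=23: full span → s += 23 → s = 23.0000
seg 3 [202.8°–237.5°] cycloidal, h=29: θ=226.2° here. β=23.4, B=34.7. 29·(0.6744 − sin(2π·0.6744)/(2π)) = 23.6601 → s = 46.6601

46.6601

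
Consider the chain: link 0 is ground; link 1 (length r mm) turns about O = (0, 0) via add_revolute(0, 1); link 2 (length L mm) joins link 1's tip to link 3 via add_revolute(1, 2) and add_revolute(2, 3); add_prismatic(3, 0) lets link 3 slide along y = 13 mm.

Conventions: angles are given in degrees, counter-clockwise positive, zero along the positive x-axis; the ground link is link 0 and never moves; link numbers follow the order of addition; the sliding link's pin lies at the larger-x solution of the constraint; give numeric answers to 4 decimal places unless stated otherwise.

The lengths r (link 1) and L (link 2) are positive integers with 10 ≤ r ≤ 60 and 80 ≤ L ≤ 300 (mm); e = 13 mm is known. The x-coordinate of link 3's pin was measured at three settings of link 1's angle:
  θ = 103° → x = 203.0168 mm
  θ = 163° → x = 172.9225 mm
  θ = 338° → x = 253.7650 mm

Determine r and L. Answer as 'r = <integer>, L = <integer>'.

constraint per measurement: (x − r cos θ)² + (r sin θ − e)² = L²
subtracting the θ₁ and θ₂ equations cancels the r² and L² terms:
r = (x₁² − x₂²) / (2[(x₁cos θ₁ + e sin θ₁) − (x₂cos θ₂ + e sin θ₂)]) = 44.0001 → r = 44
L² = (x₁ − r cos θ₁)² + (r sin θ₁ − e)² = 46224.9999 → L = 215.0000 → L = 215
check at θ₃=338°: x = 253.7650 (printed 253.7650) ✓

r = 44, L = 215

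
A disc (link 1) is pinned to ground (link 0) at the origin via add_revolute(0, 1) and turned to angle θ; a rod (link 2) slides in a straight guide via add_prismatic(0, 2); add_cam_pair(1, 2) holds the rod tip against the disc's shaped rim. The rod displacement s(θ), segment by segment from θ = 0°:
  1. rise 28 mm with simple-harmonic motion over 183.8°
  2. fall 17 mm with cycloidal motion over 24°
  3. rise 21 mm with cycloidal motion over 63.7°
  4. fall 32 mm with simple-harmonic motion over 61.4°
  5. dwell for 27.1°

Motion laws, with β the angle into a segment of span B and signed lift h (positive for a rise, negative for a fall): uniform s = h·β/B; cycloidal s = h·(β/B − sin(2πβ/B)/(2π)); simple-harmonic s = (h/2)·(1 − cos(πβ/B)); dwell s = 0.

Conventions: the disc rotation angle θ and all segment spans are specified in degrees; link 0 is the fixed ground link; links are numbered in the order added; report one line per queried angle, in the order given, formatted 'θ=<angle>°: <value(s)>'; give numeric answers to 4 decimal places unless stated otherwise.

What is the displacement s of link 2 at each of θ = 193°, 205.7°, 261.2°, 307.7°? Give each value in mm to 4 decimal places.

segment 1 (0° to 183.8°, simple-harmonic, h = 28) is passed completely: s = 0.0000 + (28) = 28.0000
θ = 193° falls in segment 2 (183.8° to 207.8°, cycloidal, h = -17): β = 193 − 183.8 = 9.2°, B = 24°; Δs = -17·(0.3833 − sin(2π·0.3833)/(2π)) = -4.7062; s = 28.0000 − 4.7062 = 23.2938
θ = 205.7° falls in segment 2 (183.8° to 207.8°, cycloidal, h = -17): β = 205.7 − 183.8 = 21.9°, B = 24°; Δs = -17·(0.9125 − sin(2π·0.9125)/(2π)) = -16.9262; s = 28.0000 − 16.9262 = 11.0738
segment 2 (183.8° to 207.8°, cycloidal, h = -17) is passed completely: s = 28.0000 + (-17) = 11.0000
θ = 261.2° falls in segment 3 (207.8° to 271.5°, cycloidal, h = 21): β = 261.2 − 207.8 = 53.4°, B = 63.7°; Δs = 21·(0.8383 − sin(2π·0.8383)/(2π)) = 20.4453; s = 11.0000 + 20.4453 = 31.4453
segment 3 (207.8° to 271.5°, cycloidal, h = 21) is passed completely: s = 11.0000 + (21) = 32.0000
θ = 307.7° falls in segment 4 (271.5° to 332.9°, simple-harmonic, h = -32): β = 307.7 − 271.5 = 36.2°, B = 61.4°; Δs = -32/2·(1 − cos(π·0.5896)) = -20.4434; s = 32.0000 − 20.4434 = 11.5566

θ=193°: 23.2938
θ=205.7°: 11.0738
θ=261.2°: 31.4453
θ=307.7°: 11.5566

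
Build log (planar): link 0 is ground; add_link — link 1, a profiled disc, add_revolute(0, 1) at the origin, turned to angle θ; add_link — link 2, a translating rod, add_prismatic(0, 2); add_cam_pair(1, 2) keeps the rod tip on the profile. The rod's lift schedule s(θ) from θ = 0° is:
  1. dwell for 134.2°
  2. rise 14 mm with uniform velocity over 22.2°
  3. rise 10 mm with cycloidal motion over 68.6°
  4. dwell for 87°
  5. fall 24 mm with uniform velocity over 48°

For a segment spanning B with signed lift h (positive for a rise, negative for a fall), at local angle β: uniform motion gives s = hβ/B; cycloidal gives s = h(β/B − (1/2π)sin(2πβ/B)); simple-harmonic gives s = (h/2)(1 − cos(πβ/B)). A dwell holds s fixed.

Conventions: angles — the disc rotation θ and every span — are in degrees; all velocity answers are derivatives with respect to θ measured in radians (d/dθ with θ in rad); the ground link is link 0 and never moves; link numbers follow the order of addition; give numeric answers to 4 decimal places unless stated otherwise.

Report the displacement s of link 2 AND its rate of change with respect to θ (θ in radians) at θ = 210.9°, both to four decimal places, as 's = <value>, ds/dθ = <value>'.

seg 1 [0°–134.2°] dwell: s stays 0.0000
seg 2 [134.2°–156.4°] uniform, h=14: full span → s += 14 → s = 14.0000
seg 3 [156.4°–225°] cycloidal, h=10: θ=210.9° here. β=54.5, B=68.6. 10·(0.7945 − sin(2π·0.7945)/(2π)) = 9.4745 → s = 23.4745
velocity in seg [156.4°–225°] (cycloidal), θ in radians: β = 54.5° = 0.9512 rad, B = 68.6° = 1.1973 rad; ds/dθ = (h/B)(1 − cos(2πβ/B)) = (10/1.1973)(1 − cos(2π·0.7945)) = 6.049172 mm/rad

s = 23.4745, ds/dθ = 6.0492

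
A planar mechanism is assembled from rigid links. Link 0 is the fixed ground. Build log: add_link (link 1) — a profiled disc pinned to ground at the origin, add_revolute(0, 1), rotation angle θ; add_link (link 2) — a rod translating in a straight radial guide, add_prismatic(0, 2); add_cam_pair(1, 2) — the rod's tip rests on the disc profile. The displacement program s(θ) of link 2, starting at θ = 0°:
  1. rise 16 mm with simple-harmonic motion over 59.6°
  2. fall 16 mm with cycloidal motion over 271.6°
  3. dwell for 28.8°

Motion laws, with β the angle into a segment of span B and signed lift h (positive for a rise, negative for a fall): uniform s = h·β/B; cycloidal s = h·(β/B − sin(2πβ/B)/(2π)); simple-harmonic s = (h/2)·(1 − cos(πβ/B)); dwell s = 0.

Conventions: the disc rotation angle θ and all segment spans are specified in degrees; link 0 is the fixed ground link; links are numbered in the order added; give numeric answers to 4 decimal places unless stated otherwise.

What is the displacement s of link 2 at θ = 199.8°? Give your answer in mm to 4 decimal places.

seg 1 [0°–59.6°] simple-harmonic, h=16: full span → s += 16 → s = 16.0000
seg 2 [59.6°–331.2°] cycloidal, h=-16: θ=199.8° here. β=140.2, B=271.6. -16·(0.5162 − sin(2π·0.5162)/(2π)) = -8.5180 → s = 7.4820

7.4820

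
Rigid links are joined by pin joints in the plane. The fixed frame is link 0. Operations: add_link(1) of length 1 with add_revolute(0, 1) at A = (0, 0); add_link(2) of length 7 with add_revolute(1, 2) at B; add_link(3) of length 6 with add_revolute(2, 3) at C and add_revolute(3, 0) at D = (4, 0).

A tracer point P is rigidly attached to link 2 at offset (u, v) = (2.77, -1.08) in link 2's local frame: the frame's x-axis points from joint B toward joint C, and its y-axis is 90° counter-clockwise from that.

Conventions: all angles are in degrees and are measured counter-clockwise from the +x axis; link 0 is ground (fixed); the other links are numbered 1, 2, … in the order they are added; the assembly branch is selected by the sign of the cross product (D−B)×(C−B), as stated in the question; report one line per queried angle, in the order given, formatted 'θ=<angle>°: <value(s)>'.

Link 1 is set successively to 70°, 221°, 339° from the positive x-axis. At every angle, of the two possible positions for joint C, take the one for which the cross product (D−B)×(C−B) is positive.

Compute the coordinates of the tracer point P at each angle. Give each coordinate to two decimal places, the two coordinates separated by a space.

A=(0,0), D=(4.00,0)
θ=70°: B = A + 1.00·(cos70°, sin70°) = (0.3420, 0.9397)
θ=70°: |BD| = 3.7767
θ=70°: circle(B,7.00) ∩ circle(D,6.00): a=3.6094, h=5.9977
θ=70°:   candidates: C₊=(5.3302,5.8507) cross=22.652; C₋=(2.3457,-5.7674) cross=-22.652
θ=70°:   branch + wants cross > 0 → take C=(5.3302,5.8507) (cross=22.652)
θ=70°: ex = (C−B)/|BC| = (0.7126,0.7016); ey = (-0.7016,0.7126)
θ=70°: P = B + 2.77·ex + -1.08·ey = (3.0736,2.1134)
θ=221°: B = A + 1.00·(cos221°, sin221°) = (-0.7547, -0.6561)
θ=221°: |BD| = 4.7998
θ=221°: circle(B,7.00) ∩ circle(D,6.00): a=3.7541, h=5.9082
θ=221°:   candidates: C₊=(2.1566,5.7098) cross=28.358; C₋=(3.7717,-5.9957) cross=-28.358
θ=221°:   branch + wants cross > 0 → take C=(2.1566,5.7098) (cross=28.358)
θ=221°: ex = (C−B)/|BC| = (0.4159,0.9094); ey = (-0.9094,0.4159)
θ=221°: P = B + 2.77·ex + -1.08·ey = (1.3795,1.4138)
θ=339°: B = A + 1.00·(cos339°, sin339°) = (0.9336, -0.3584)
θ=339°: |BD| = 3.0873
θ=339°: circle(B,7.00) ∩ circle(D,6.00): a=3.6491, h=5.9736
θ=339°:   candidates: C₊=(3.8646,5.9985) cross=18.442; C₋=(5.2514,-5.8681) cross=-18.442
θ=339°:   branch + wants cross > 0 → take C=(3.8646,5.9985) (cross=18.442)
θ=339°: ex = (C−B)/|BC| = (0.4187,0.9081); ey = (-0.9081,0.4187)
θ=339°: P = B + 2.77·ex + -1.08·ey = (3.0742,1.7049)

θ=70°: 3.07 2.11
θ=221°: 1.38 1.41
θ=339°: 3.07 1.70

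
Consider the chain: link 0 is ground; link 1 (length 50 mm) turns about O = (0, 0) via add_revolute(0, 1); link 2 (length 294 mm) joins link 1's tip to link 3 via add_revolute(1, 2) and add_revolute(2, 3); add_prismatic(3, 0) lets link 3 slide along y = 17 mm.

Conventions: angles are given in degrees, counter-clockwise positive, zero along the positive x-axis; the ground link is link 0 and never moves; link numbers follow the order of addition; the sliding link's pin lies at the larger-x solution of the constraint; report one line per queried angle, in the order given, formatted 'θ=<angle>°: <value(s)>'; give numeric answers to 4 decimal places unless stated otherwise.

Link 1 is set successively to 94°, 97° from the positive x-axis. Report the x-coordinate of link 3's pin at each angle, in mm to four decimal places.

geometry: r = 50 mm, L = 294 mm, e = 17 mm
θ=94°: crank pin P = (r cos θ, r sin θ) = (-3.487824, 49.878203)
θ=94°: h = r sin θ − e = 49.878203 − 17 = 32.878203
θ=94°: x = r cos θ + √(L² − h²) = -3.487824 + 292.155821 = 288.667997
θ=97°: crank pin P = (r cos θ, r sin θ) = (-6.093467, 49.627308)
θ=97°: h = r sin θ − e = 49.627308 − 17 = 32.627308
θ=97°: x = r cos θ + √(L² − h²) = -6.093467 + 292.183947 = 286.090480

θ=94°: 288.6680
θ=97°: 286.0905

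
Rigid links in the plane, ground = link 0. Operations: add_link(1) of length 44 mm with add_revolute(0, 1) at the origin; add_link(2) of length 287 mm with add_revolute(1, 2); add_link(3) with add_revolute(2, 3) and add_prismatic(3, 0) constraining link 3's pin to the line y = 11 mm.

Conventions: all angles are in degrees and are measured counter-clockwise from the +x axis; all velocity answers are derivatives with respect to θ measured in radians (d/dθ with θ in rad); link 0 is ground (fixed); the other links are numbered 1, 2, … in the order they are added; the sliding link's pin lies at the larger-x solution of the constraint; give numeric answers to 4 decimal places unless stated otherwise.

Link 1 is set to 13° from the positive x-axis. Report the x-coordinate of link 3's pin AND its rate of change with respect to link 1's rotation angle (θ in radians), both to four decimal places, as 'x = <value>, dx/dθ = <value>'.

geometry: r = 44 mm, L = 287 mm, e = 11 mm
crank pin P = (r cos θ, r sin θ) = (42.872283, 9.897846)
h = r sin θ − e = 9.897846 − 11 = -1.102154
x = r cos θ + √(L² − h²) = 42.872283 + 286.997884 = 329.870167
dx/dθ = −r sin θ − h·r cos θ/√(L² − h²) (θ in radians; h = -1.102154) = -9.733205

x = 329.8702, dx/dθ = -9.7332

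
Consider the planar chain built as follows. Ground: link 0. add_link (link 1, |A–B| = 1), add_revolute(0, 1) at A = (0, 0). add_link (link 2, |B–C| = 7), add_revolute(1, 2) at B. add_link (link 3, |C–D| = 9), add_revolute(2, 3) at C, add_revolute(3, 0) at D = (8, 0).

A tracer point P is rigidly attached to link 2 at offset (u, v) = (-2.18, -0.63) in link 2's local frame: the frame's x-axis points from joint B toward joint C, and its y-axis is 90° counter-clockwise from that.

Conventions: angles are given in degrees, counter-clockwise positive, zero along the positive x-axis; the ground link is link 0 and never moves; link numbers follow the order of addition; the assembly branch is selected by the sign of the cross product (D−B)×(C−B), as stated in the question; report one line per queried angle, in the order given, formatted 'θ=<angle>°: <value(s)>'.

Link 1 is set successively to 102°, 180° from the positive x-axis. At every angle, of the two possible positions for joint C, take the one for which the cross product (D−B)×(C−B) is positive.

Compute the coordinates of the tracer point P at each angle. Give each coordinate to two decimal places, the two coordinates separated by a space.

A=(0,0), D=(8.00,0)
θ=102°: B = A + 1.00·(cos102°, sin102°) = (-0.2079, 0.9781)
θ=102°: |BD| = 8.2660
θ=102°: circle(B,7.00) ∩ circle(D,9.00): a=2.1974, h=6.6462
θ=102°:   candidates: C₊=(2.7605,7.3176) cross=54.937; C₋=(1.1875,-5.8814) cross=-54.937
θ=102°:   branch + wants cross > 0 → take C=(2.7605,7.3176) (cross=54.937)
θ=102°: ex = (C−B)/|BC| = (0.4241,0.9056); ey = (-0.9056,0.4241)
θ=102°: P = B + -2.18·ex + -0.63·ey = (-0.5618,-1.2633)
θ=180°: B = A + 1.00·(cos180°, sin180°) = (-1.0000, 0.0000)
θ=180°: |BD| = 9.0000
θ=180°: circle(B,7.00) ∩ circle(D,9.00): a=2.7222, h=6.4490
θ=180°:   candidates: C₊=(1.7222,6.4490) cross=58.041; C₋=(1.7222,-6.4490) cross=-58.041
θ=180°:   branch + wants cross > 0 → take C=(1.7222,6.4490) (cross=58.041)
θ=180°: ex = (C−B)/|BC| = (0.3889,0.9213); ey = (-0.9213,0.3889)
θ=180°: P = B + -2.18·ex + -0.63·ey = (-1.2674,-2.2534)

θ=102°: -0.56 -1.26
θ=180°: -1.27 -2.25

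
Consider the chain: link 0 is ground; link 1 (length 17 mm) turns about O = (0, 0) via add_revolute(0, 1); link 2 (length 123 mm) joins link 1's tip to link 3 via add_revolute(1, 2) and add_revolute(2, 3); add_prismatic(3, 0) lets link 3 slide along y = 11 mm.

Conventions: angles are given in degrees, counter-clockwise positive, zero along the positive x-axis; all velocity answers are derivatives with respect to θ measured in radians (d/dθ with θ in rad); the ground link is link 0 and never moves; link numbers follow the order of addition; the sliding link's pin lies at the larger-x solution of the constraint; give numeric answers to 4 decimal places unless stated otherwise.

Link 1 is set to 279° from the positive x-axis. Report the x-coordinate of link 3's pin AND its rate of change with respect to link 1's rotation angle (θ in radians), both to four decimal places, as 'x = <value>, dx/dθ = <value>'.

geometry: r = 17 mm, L = 123 mm, e = 11 mm
crank pin P = (r cos θ, r sin θ) = (2.659386, -16.790702)
h = r sin θ − e = -16.790702 − 11 = -27.790702
x = r cos θ + √(L² − h²) = 2.659386 + 119.819351 = 122.478737
dx/dθ = −r sin θ − h·r cos θ/√(L² − h²) (θ in radians; h = -27.790702) = 17.407515

x = 122.4787, dx/dθ = 17.4075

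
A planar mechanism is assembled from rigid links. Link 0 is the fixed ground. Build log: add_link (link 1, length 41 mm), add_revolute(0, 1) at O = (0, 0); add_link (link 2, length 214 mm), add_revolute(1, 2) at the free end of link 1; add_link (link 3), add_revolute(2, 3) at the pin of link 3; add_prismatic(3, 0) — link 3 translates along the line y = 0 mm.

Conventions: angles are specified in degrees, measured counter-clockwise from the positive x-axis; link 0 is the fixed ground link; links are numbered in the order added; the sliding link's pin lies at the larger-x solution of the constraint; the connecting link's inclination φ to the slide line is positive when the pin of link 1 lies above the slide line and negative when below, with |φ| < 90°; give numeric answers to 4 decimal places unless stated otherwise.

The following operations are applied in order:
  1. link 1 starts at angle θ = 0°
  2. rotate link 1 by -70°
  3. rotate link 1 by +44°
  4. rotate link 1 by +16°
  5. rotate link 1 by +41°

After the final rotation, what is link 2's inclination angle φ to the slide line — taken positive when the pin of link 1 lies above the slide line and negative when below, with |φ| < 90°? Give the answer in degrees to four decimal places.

geometry: r = 41 mm, L = 214 mm, e = 0 mm; θ starts at 0°
rotate link 1 by -70°: θ ← 0° -70° = -70°
rotate link 1 by +44°: θ ← -70° +44° = -26°
rotate link 1 by +16°: θ ← -26° +16° = -10°
rotate link 1 by +41°: θ ← -10° +41° = 31°
h = r sin θ − e = 21.116561 − 0 = 21.116561
sin φ = h / L = 21.116561 / 214 = 0.09867552
φ = arcsin(0.09867552) = 5.662906°

5.6629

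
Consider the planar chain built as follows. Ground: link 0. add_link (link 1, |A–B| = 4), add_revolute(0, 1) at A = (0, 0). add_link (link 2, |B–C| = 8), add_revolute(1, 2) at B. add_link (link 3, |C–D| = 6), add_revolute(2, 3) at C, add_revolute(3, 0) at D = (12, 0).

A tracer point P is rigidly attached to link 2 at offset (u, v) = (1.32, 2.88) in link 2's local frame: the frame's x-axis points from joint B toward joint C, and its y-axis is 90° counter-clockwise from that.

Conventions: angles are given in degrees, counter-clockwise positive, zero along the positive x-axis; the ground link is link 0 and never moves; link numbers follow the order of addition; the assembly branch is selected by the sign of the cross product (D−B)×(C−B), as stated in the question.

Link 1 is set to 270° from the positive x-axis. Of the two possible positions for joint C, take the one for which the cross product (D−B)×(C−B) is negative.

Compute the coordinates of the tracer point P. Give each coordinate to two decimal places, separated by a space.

A=(0,0), D=(12.00,0)
B = A + 4.00·(cos270°, sin270°) = (-0.0000, -4.0000)
|BD| = 12.6491
circle(B,8.00) ∩ circle(D,6.00): a=7.4314, h=2.9623
  candidates: C₊=(6.1133,1.1602) cross=37.470; C₋=(7.9867,-4.4602) cross=-37.470
  branch - wants cross < 0 → take C=(7.9867,-4.4602) (cross=-37.470)
ex = (C−B)/|BC| = (0.9983,-0.0575); ey = (0.0575,0.9983)
P = B + 1.32·ex + 2.88·ey = (1.4835,-1.2007)

1.48 -1.20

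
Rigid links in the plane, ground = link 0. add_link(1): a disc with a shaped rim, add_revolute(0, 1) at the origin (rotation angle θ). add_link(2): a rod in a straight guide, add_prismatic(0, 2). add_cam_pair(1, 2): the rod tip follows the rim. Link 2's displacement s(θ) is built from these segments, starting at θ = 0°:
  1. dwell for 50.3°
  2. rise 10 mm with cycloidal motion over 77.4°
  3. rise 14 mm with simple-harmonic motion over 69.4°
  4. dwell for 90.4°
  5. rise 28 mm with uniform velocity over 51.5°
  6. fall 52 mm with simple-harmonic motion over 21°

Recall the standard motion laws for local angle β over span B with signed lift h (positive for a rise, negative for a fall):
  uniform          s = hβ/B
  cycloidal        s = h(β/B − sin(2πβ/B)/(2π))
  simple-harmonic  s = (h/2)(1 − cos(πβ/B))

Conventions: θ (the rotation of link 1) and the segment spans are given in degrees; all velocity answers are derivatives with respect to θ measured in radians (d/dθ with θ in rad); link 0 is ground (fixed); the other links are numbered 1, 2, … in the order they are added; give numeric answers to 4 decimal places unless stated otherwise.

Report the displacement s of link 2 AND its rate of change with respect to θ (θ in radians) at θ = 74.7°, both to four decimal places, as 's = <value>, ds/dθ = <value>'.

segment 1 (0° to 50.3°, dwell): s unchanged at 0.0000
θ = 74.7° falls in segment 2 (50.3° to 127.7°, cycloidal, h = 10): β = 74.7 − 50.3 = 24.4°, B = 77.4°; Δs = 10·(0.3152 − sin(2π·0.3152)/(2π)) = 1.6928; s = 0.0000 + 1.6928 = 1.6928
velocity in seg [50.3°–127.7°] (cycloidal), θ in radians: β = 24.4° = 0.4259 rad, B = 77.4° = 1.3509 rad; ds/dθ = (h/B)(1 − cos(2πβ/B)) = (10/1.3509)(1 − cos(2π·0.3152)) = 10.352940 mm/rad

s = 1.6928, ds/dθ = 10.3529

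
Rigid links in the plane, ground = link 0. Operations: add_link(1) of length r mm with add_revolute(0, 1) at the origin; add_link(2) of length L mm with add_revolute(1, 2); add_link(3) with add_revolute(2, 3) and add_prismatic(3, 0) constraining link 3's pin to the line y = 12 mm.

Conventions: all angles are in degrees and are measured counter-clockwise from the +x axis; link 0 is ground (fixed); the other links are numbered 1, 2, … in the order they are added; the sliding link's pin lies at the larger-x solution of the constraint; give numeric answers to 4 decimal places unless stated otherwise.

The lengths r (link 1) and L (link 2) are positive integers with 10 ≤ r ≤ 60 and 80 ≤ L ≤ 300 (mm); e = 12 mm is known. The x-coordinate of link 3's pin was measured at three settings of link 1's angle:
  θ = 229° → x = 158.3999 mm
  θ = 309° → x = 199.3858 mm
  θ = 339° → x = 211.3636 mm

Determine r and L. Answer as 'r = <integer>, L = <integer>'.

constraint per measurement: (x − r cos θ)² + (r sin θ − e)² = L²
subtracting the θ₁ and θ₂ equations cancels the r² and L² terms:
r = (x₁² − x₂²) / (2[(x₁cos θ₁ + e sin θ₁) − (x₂cos θ₂ + e sin θ₂)]) = 31.9999 → r = 32
L² = (x₁ − r cos θ₁)² + (r sin θ₁ − e)² = 33489.0051 → L = 183.0000 → L = 183
check at θ₃=339°: x = 211.3636 (printed 211.3636) ✓

r = 32, L = 183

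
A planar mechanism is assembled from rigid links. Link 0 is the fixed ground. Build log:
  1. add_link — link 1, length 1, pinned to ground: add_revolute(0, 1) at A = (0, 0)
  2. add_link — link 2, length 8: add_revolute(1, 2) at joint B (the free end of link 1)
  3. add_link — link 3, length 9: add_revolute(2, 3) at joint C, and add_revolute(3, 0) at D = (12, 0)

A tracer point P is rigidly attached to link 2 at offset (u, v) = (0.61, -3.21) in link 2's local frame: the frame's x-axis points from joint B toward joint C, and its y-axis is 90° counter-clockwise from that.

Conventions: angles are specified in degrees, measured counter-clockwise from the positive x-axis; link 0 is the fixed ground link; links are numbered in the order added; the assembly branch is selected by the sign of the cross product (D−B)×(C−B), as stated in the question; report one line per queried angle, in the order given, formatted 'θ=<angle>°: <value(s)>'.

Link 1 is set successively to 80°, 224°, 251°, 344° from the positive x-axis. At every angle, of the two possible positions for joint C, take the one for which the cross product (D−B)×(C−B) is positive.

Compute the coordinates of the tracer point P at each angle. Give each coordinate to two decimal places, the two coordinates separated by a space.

A=(0,0), D=(12.00,0)
θ=80°: B = A + 1.00·(cos80°, sin80°) = (0.1736, 0.9848)
θ=80°: |BD| = 11.8673
θ=80°: circle(B,8.00) ∩ circle(D,9.00): a=5.2174, h=6.0646
θ=80°:   candidates: C₊=(5.8763,6.5955) cross=71.970; C₋=(4.8698,-5.4918) cross=-71.970
θ=80°:   branch + wants cross > 0 → take C=(5.8763,6.5955) (cross=71.970)
θ=80°: ex = (C−B)/|BC| = (0.7128,0.7013); ey = (-0.7013,0.7128)
θ=80°: P = B + 0.61·ex + -3.21·ey = (2.8598,-0.8756)
θ=224°: B = A + 1.00·(cos224°, sin224°) = (-0.7193, -0.6947)
θ=224°: |BD| = 12.7383
θ=224°: circle(B,8.00) ∩ circle(D,9.00): a=5.7019, h=5.6115
θ=224°:   candidates: C₊=(4.6680,5.2194) cross=71.481; C₋=(5.2801,-5.9868) cross=-71.481
θ=224°:   branch + wants cross > 0 → take C=(4.6680,5.2194) (cross=71.481)
θ=224°: ex = (C−B)/|BC| = (0.6734,0.7393); ey = (-0.7393,0.6734)
θ=224°: P = B + 0.61·ex + -3.21·ey = (2.0645,-2.4054)
θ=251°: B = A + 1.00·(cos251°, sin251°) = (-0.3256, -0.9455)
θ=251°: |BD| = 12.3618
θ=251°: circle(B,8.00) ∩ circle(D,9.00): a=5.4933, h=5.8158
θ=251°:   candidates: C₊=(4.7068,5.2734) cross=71.894; C₋=(5.5965,-6.3241) cross=-71.894
θ=251°:   branch + wants cross > 0 → take C=(4.7068,5.2734) (cross=71.894)
θ=251°: ex = (C−B)/|BC| = (0.6290,0.7774); ey = (-0.7774,0.6290)
θ=251°: P = B + 0.61·ex + -3.21·ey = (2.5535,-2.4906)
θ=344°: B = A + 1.00·(cos344°, sin344°) = (0.9613, -0.2756)
θ=344°: |BD| = 11.0422
θ=344°: circle(B,8.00) ∩ circle(D,9.00): a=4.7513, h=6.4362
θ=344°:   candidates: C₊=(5.5504,6.2772) cross=71.070; C₋=(5.8718,-6.5913) cross=-71.070
θ=344°:   branch + wants cross > 0 → take C=(5.5504,6.2772) (cross=71.070)
θ=344°: ex = (C−B)/|BC| = (0.5736,0.8191); ey = (-0.8191,0.5736)
θ=344°: P = B + 0.61·ex + -3.21·ey = (3.9405,-1.6174)

θ=80°: 2.86 -0.88
θ=224°: 2.06 -2.41
θ=251°: 2.55 -2.49
θ=344°: 3.94 -1.62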